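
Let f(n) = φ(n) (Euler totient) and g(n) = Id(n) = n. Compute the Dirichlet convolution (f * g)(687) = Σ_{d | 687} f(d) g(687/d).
(φ * Id)(687) = 2285

Divisors of 687: [1, 3, 229, 687]. For each d | 687:
  d = 1: φ(1) · Id(687/1) = 1 · 687 = 687
  d = 3: φ(3) · Id(687/3) = 2 · 229 = 458
  d = 229: φ(229) · Id(687/229) = 228 · 3 = 684
  d = 687: φ(687) · Id(687/687) = 456 · 1 = 456
Summing: (φ * Id)(687) = 687 + 458 + 684 + 456 = 2285.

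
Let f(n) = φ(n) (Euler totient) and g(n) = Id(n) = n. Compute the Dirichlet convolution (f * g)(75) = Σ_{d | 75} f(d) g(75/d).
(φ * Id)(75) = 325

Divisors of 75: [1, 3, 5, 15, 25, 75]. For each d | 75:
  d = 1: φ(1) · Id(75/1) = 1 · 75 = 75
  d = 3: φ(3) · Id(75/3) = 2 · 25 = 50
  d = 5: φ(5) · Id(75/5) = 4 · 15 = 60
  d = 15: φ(15) · Id(75/15) = 8 · 5 = 40
  d = 25: φ(25) · Id(75/25) = 20 · 3 = 60
  d = 75: φ(75) · Id(75/75) = 40 · 1 = 40
Summing: (φ * Id)(75) = 75 + 50 + 60 + 40 + 60 + 40 = 325.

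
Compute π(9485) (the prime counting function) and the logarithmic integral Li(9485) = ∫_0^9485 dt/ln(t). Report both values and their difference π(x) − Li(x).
π(9485) = 1175;  Li(9485) ≈ 1190.06;  π(x) − Li(x) ≈ -15.06.

Direct count of primes ≤ 9485 gives π(9485) = 1175. Numerical evaluation of the logarithmic integral gives Li(9485) ≈ 1190.06. The difference π(x) − Li(x) ≈ -15.06 is typically negative for small/moderate x (Li(x) overestimates), though Littlewood's theorem shows this sign changes infinitely often.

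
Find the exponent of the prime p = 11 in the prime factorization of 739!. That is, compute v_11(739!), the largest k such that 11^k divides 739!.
v_11(739!) = 73

Legendre's formula: v_p(n!) = Σ_{k ≥ 1} ⌊n / p^k⌋. For p = 11, n = 739, the terms are:
  ⌊739/11^1⌋ = ⌊739/11⌋ = 67
  ⌊739/11^2⌋ = ⌊739/121⌋ = 6
(the next term ⌊739/11^3⌋ = 0, terminating the sum). Summing: v_11(739!) = 67 + 6 = 73.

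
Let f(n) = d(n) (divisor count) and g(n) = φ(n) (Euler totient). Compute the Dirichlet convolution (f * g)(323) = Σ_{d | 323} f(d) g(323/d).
(d * φ)(323) = 360

Divisors of 323: [1, 17, 19, 323]. For each d | 323:
  d = 1: d(1) · φ(323/1) = 1 · 288 = 288
  d = 17: d(17) · φ(323/17) = 2 · 18 = 36
  d = 19: d(19) · φ(323/19) = 2 · 16 = 32
  d = 323: d(323) · φ(323/323) = 4 · 1 = 4
Summing: (d * φ)(323) = 288 + 36 + 32 + 4 = 360.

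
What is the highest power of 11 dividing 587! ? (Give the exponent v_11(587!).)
v_11(587!) = 57

Legendre's formula: v_p(n!) = Σ_{k ≥ 1} ⌊n / p^k⌋. For p = 11, n = 587, the terms are:
  ⌊587/11^1⌋ = ⌊587/11⌋ = 53
  ⌊587/11^2⌋ = ⌊587/121⌋ = 4
(the next term ⌊587/11^3⌋ = 0, terminating the sum). Summing: v_11(587!) = 53 + 4 = 57.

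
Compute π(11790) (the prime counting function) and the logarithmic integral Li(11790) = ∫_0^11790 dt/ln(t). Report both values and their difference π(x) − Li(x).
π(11790) = 1413;  Li(11790) ≈ 1438.72;  π(x) − Li(x) ≈ -25.72.

Direct count of primes ≤ 11790 gives π(11790) = 1413. Numerical evaluation of the logarithmic integral gives Li(11790) ≈ 1438.72. The difference π(x) − Li(x) ≈ -25.72 is typically negative for small/moderate x (Li(x) overestimates), though Littlewood's theorem shows this sign changes infinitely often.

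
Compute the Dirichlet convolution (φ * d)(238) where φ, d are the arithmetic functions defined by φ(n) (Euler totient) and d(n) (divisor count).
(φ * d)(238) = 432

Divisors of 238: [1, 2, 7, 14, 17, 34, 119, 238]. For each d | 238:
  d = 1: φ(1) · d(238/1) = 1 · 8 = 8
  d = 2: φ(2) · d(238/2) = 1 · 4 = 4
  d = 7: φ(7) · d(238/7) = 6 · 4 = 24
  d = 14: φ(14) · d(238/14) = 6 · 2 = 12
  d = 17: φ(17) · d(238/17) = 16 · 4 = 64
  d = 34: φ(34) · d(238/34) = 16 · 2 = 32
  d = 119: φ(119) · d(238/119) = 96 · 2 = 192
  d = 238: φ(238) · d(238/238) = 96 · 1 = 96
Summing: (φ * d)(238) = 8 + 4 + 24 + 12 + 64 + 32 + 192 + 96 = 432.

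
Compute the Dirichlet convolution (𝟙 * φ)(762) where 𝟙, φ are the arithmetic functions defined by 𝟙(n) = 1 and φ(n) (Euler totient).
(𝟙 * φ)(762) = 762

Divisors of 762: [1, 2, 3, 6, 127, 254, 381, 762]. For each d | 762:
  d = 1: 𝟙(1) · φ(762/1) = 1 · 252 = 252
  d = 2: 𝟙(2) · φ(762/2) = 1 · 252 = 252
  d = 3: 𝟙(3) · φ(762/3) = 1 · 126 = 126
  d = 6: 𝟙(6) · φ(762/6) = 1 · 126 = 126
  d = 127: 𝟙(127) · φ(762/127) = 1 · 2 = 2
  d = 254: 𝟙(254) · φ(762/254) = 1 · 2 = 2
  d = 381: 𝟙(381) · φ(762/381) = 1 · 1 = 1
  d = 762: 𝟙(762) · φ(762/762) = 1 · 1 = 1
Summing: (𝟙 * φ)(762) = 252 + 252 + 126 + 126 + 2 + 2 + 1 + 1 = 762.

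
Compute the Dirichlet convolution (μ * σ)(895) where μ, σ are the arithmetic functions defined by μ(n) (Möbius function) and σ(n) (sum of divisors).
(μ * σ)(895) = 895

Divisors of 895: [1, 5, 179, 895]. For each d | 895:
  d = 1: μ(1) · σ(895/1) = 1 · 1080 = 1080
  d = 5: μ(5) · σ(895/5) = -1 · 180 = -180
  d = 179: μ(179) · σ(895/179) = -1 · 6 = -6
  d = 895: μ(895) · σ(895/895) = 1 · 1 = 1
Summing: (μ * σ)(895) = 1080 + -180 + -6 + 1 = 895.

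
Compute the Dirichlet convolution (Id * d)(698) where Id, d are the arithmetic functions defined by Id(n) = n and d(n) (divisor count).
(Id * d)(698) = 1404

Divisors of 698: [1, 2, 349, 698]. For each d | 698:
  d = 1: Id(1) · d(698/1) = 1 · 4 = 4
  d = 2: Id(2) · d(698/2) = 2 · 2 = 4
  d = 349: Id(349) · d(698/349) = 349 · 2 = 698
  d = 698: Id(698) · d(698/698) = 698 · 1 = 698
Summing: (Id * d)(698) = 4 + 4 + 698 + 698 = 1404.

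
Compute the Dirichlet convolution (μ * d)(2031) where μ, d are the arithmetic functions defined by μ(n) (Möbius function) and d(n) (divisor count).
(μ * d)(2031) = 1

Divisors of 2031: [1, 3, 677, 2031]. For each d | 2031:
  d = 1: μ(1) · d(2031/1) = 1 · 4 = 4
  d = 3: μ(3) · d(2031/3) = -1 · 2 = -2
  d = 677: μ(677) · d(2031/677) = -1 · 2 = -2
  d = 2031: μ(2031) · d(2031/2031) = 1 · 1 = 1
Summing: (μ * d)(2031) = 4 + -2 + -2 + 1 = 1.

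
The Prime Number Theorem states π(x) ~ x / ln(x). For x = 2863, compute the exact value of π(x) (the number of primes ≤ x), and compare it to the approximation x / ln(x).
π(2863) = 416;  x/ln(x) ≈ 359.69;  relative error ≈ 13.54%.

Directly count primes up to 2863: π(2863) = 416. The PNT approximation gives 2863/ln(2863) ≈ 2863/7.95963 ≈ 359.69. Relative error (π(x) − x/ln(x)) / π(x) ≈ 13.54%; the approximation is known to undercount slightly (Li(x) is a better estimate).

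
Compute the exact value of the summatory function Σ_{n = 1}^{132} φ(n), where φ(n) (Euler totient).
Σ_{n ≤ 132} φ(n) = 5324

Compute φ(n) for each 1 ≤ n ≤ 132: φ(1) = 1, φ(2) = 1, φ(3) = 2, φ(4) = 2, φ(5) = 4, φ(6) = 2, φ(7) = 6, φ(8) = 4, φ(9) = 6, φ(10) = 4, φ(11) = 10, φ(12) = 4, φ(13) = 12, φ(14) = 6, φ(15) = 8, φ(16) = 8, φ(17) = 16, φ(18) = 6, φ(19) = 18, φ(20) = 8, φ(21) = 12, φ(22) = 10, φ(23) = 22, φ(24) = 8, φ(25) = 20, φ(26) = 12, φ(27) = 18, φ(28) = 12, φ(29) = 28, φ(30) = 8, φ(31) = 30, φ(32) = 16, φ(33) = 20, φ(34) = 16, φ(35) = 24, φ(36) = 12, φ(37) = 36, φ(38) = 18, φ(39) = 24, φ(40) = 16, φ(41) = 40, φ(42) = 12, φ(43) = 42, φ(44) = 20, φ(45) = 24, φ(46) = 22, φ(47) = 46, φ(48) = 16, φ(49) = 42, φ(50) = 20, φ(51) = 32, φ(52) = 24, φ(53) = 52, φ(54) = 18, φ(55) = 40, φ(56) = 24, φ(57) = 36, φ(58) = 28, φ(59) = 58, φ(60) = 16, φ(61) = 60, φ(62) = 30, φ(63) = 36, φ(64) = 32, φ(65) = 48, φ(66) = 20, φ(67) = 66, φ(68) = 32, φ(69) = 44, φ(70) = 24, φ(71) = 70, φ(72) = 24, φ(73) = 72, φ(74) = 36, φ(75) = 40, φ(76) = 36, φ(77) = 60, φ(78) = 24, φ(79) = 78, φ(80) = 32, φ(81) = 54, φ(82) = 40, φ(83) = 82, φ(84) = 24, φ(85) = 64, φ(86) = 42, φ(87) = 56, φ(88) = 40, φ(89) = 88, φ(90) = 24, φ(91) = 72, φ(92) = 44, φ(93) = 60, φ(94) = 46, φ(95) = 72, φ(96) = 32, φ(97) = 96, φ(98) = 42, φ(99) = 60, φ(100) = 40, φ(101) = 100, φ(102) = 32, φ(103) = 102, φ(104) = 48, φ(105) = 48, φ(106) = 52, φ(107) = 106, φ(108) = 36, φ(109) = 108, φ(110) = 40, φ(111) = 72, φ(112) = 48, φ(113) = 112, φ(114) = 36, φ(115) = 88, φ(116) = 56, φ(117) = 72, φ(118) = 58, φ(119) = 96, φ(120) = 32, φ(121) = 110, φ(122) = 60, φ(123) = 80, φ(124) = 60, φ(125) = 100, φ(126) = 36, φ(127) = 126, φ(128) = 64, φ(129) = 84, φ(130) = 48, φ(131) = 130, φ(132) = 40. Summing all 132 values: 5324. (Average order: Σ_{n ≤ x} φ(n) ~ (3/π²) x². For x = 132, (3/π²)·132² ≈ 5296.26.)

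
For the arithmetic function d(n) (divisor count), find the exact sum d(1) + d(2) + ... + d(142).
Σ_{n ≤ 142} d(n) = 727

Compute d(n) for each 1 ≤ n ≤ 142: d(1) = 1, d(2) = 2, d(3) = 2, d(4) = 3, d(5) = 2, d(6) = 4, d(7) = 2, d(8) = 4, d(9) = 3, d(10) = 4, d(11) = 2, d(12) = 6, d(13) = 2, d(14) = 4, d(15) = 4, d(16) = 5, d(17) = 2, d(18) = 6, d(19) = 2, d(20) = 6, d(21) = 4, d(22) = 4, d(23) = 2, d(24) = 8, d(25) = 3, d(26) = 4, d(27) = 4, d(28) = 6, d(29) = 2, d(30) = 8, d(31) = 2, d(32) = 6, d(33) = 4, d(34) = 4, d(35) = 4, d(36) = 9, d(37) = 2, d(38) = 4, d(39) = 4, d(40) = 8, d(41) = 2, d(42) = 8, d(43) = 2, d(44) = 6, d(45) = 6, d(46) = 4, d(47) = 2, d(48) = 10, d(49) = 3, d(50) = 6, d(51) = 4, d(52) = 6, d(53) = 2, d(54) = 8, d(55) = 4, d(56) = 8, d(57) = 4, d(58) = 4, d(59) = 2, d(60) = 12, d(61) = 2, d(62) = 4, d(63) = 6, d(64) = 7, d(65) = 4, d(66) = 8, d(67) = 2, d(68) = 6, d(69) = 4, d(70) = 8, d(71) = 2, d(72) = 12, d(73) = 2, d(74) = 4, d(75) = 6, d(76) = 6, d(77) = 4, d(78) = 8, d(79) = 2, d(80) = 10, d(81) = 5, d(82) = 4, d(83) = 2, d(84) = 12, d(85) = 4, d(86) = 4, d(87) = 4, d(88) = 8, d(89) = 2, d(90) = 12, d(91) = 4, d(92) = 6, d(93) = 4, d(94) = 4, d(95) = 4, d(96) = 12, d(97) = 2, d(98) = 6, d(99) = 6, d(100) = 9, d(101) = 2, d(102) = 8, d(103) = 2, d(104) = 8, d(105) = 8, d(106) = 4, d(107) = 2, d(108) = 12, d(109) = 2, d(110) = 8, d(111) = 4, d(112) = 10, d(113) = 2, d(114) = 8, d(115) = 4, d(116) = 6, d(117) = 6, d(118) = 4, d(119) = 4, d(120) = 16, d(121) = 3, d(122) = 4, d(123) = 4, d(124) = 6, d(125) = 4, d(126) = 12, d(127) = 2, d(128) = 8, d(129) = 4, d(130) = 8, d(131) = 2, d(132) = 12, d(133) = 4, d(134) = 4, d(135) = 8, d(136) = 8, d(137) = 2, d(138) = 8, d(139) = 2, d(140) = 12, d(141) = 4, d(142) = 4. Summing all 142 values: 727. (Dirichlet's divisor formula: Σ_{n ≤ x} d(n) = x ln(x) + (2γ − 1) x + O(√x). For x = 142, the asymptotic estimate is ≈ 725.66.)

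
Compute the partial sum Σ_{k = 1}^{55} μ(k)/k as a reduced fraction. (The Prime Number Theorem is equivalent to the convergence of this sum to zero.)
Σ μ(k)/k = -17255220085293371/10863052825730014910

Values of μ(k) for 1 ≤ k ≤ 55: μ(1) = 1, μ(2) = -1, μ(3) = -1, μ(5) = -1, μ(6) = 1, μ(7) = -1, μ(10) = 1, μ(11) = -1, μ(13) = -1, μ(14) = 1, μ(15) = 1, μ(17) = -1, μ(19) = -1, μ(21) = 1, μ(22) = 1, μ(23) = -1, μ(26) = 1, μ(29) = -1, μ(30) = -1, μ(31) = -1, μ(33) = 1, μ(34) = 1, μ(35) = 1, μ(37) = -1, μ(38) = 1, μ(39) = 1, μ(41) = -1, μ(42) = -1, μ(43) = -1, μ(46) = 1, μ(47) = -1, μ(51) = 1, μ(53) = -1, μ(55) = 1, with μ = 0 on non-squarefree integers. Summing μ(k)/k for k where μ(k) ≠ 0 gives -17255220085293371/10863052825730014910 ≈ -0.0016. (PNT ⟺ this sum → 0 as n → ∞.)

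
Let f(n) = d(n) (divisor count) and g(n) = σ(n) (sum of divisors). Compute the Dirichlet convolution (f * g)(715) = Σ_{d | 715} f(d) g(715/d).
(d * σ)(715) = 1792

Divisors of 715: [1, 5, 11, 13, 55, 65, 143, 715]. For each d | 715:
  d = 1: d(1) · σ(715/1) = 1 · 1008 = 1008
  d = 5: d(5) · σ(715/5) = 2 · 168 = 336
  d = 11: d(11) · σ(715/11) = 2 · 84 = 168
  d = 13: d(13) · σ(715/13) = 2 · 72 = 144
  d = 55: d(55) · σ(715/55) = 4 · 14 = 56
  d = 65: d(65) · σ(715/65) = 4 · 12 = 48
  d = 143: d(143) · σ(715/143) = 4 · 6 = 24
  d = 715: d(715) · σ(715/715) = 8 · 1 = 8
Summing: (d * σ)(715) = 1008 + 336 + 168 + 144 + 56 + 48 + 24 + 8 = 1792.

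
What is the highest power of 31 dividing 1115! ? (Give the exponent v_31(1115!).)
v_31(1115!) = 36

Legendre's formula: v_p(n!) = Σ_{k ≥ 1} ⌊n / p^k⌋. For p = 31, n = 1115, the terms are:
  ⌊1115/31^1⌋ = ⌊1115/31⌋ = 35
  ⌊1115/31^2⌋ = ⌊1115/961⌋ = 1
(the next term ⌊1115/31^3⌋ = 0, terminating the sum). Summing: v_31(1115!) = 35 + 1 = 36.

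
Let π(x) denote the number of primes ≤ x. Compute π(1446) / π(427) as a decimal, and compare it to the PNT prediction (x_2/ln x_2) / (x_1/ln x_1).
π(1446)/π(427) = 228/82 ≈ 2.7805;  PNT prediction ≈ 2.8188.

π(427) = 82 and π(1446) = 228, so π(1446)/π(427) ≈ 2.7805. The PNT-predicted ratio is (1446/ln(1446)) / (427/ln(427)) ≈ 2.8188. The two agree to within a few percent, as expected.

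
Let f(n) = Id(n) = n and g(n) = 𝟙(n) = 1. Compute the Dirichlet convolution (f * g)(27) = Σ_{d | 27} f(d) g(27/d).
(Id * 𝟙)(27) = 40

Divisors of 27: [1, 3, 9, 27]. For each d | 27:
  d = 1: Id(1) · 𝟙(27/1) = 1 · 1 = 1
  d = 3: Id(3) · 𝟙(27/3) = 3 · 1 = 3
  d = 9: Id(9) · 𝟙(27/9) = 9 · 1 = 9
  d = 27: Id(27) · 𝟙(27/27) = 27 · 1 = 27
Summing: (Id * 𝟙)(27) = 1 + 3 + 9 + 27 = 40.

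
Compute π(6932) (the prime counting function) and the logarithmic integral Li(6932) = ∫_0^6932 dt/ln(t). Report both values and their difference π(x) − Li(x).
π(6932) = 890;  Li(6932) ≈ 906.65;  π(x) − Li(x) ≈ -16.65.

Direct count of primes ≤ 6932 gives π(6932) = 890. Numerical evaluation of the logarithmic integral gives Li(6932) ≈ 906.65. The difference π(x) − Li(x) ≈ -16.65 is typically negative for small/moderate x (Li(x) overestimates), though Littlewood's theorem shows this sign changes infinitely often.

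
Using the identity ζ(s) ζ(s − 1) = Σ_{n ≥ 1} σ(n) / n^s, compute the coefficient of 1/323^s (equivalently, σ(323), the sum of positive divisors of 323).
σ(323) = 360

In the product (Σ m^0/m^s)(Σ k / k^s) = Σ (Σ_{d | n} d) / n^s, the coefficient of 1/n^s is σ(n) = Σ_{d | n} d. For n = 323, divisors are [1, 17, 19, 323]; summing: σ(323) = 360.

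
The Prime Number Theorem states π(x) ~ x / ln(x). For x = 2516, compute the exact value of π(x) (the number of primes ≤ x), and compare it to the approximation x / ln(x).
π(2516) = 368;  x/ln(x) ≈ 321.31;  relative error ≈ 12.69%.

Directly count primes up to 2516: π(2516) = 368. The PNT approximation gives 2516/ln(2516) ≈ 2516/7.83043 ≈ 321.31. Relative error (π(x) − x/ln(x)) / π(x) ≈ 12.69%; the approximation is known to undercount slightly (Li(x) is a better estimate).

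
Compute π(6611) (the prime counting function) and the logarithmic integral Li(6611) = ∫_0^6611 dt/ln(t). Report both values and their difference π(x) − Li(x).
π(6611) = 854;  Li(6611) ≈ 870.25;  π(x) − Li(x) ≈ -16.25.

Direct count of primes ≤ 6611 gives π(6611) = 854. Numerical evaluation of the logarithmic integral gives Li(6611) ≈ 870.25. The difference π(x) − Li(x) ≈ -16.25 is typically negative for small/moderate x (Li(x) overestimates), though Littlewood's theorem shows this sign changes infinitely often.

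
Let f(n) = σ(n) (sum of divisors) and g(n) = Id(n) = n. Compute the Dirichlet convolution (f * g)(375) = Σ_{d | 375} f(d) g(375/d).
(σ * Id)(375) = 4102

Divisors of 375: [1, 3, 5, 15, 25, 75, 125, 375]. For each d | 375:
  d = 1: σ(1) · Id(375/1) = 1 · 375 = 375
  d = 3: σ(3) · Id(375/3) = 4 · 125 = 500
  d = 5: σ(5) · Id(375/5) = 6 · 75 = 450
  d = 15: σ(15) · Id(375/15) = 24 · 25 = 600
  d = 25: σ(25) · Id(375/25) = 31 · 15 = 465
  d = 75: σ(75) · Id(375/75) = 124 · 5 = 620
  d = 125: σ(125) · Id(375/125) = 156 · 3 = 468
  d = 375: σ(375) · Id(375/375) = 624 · 1 = 624
Summing: (σ * Id)(375) = 375 + 500 + 450 + 600 + 465 + 620 + 468 + 624 = 4102.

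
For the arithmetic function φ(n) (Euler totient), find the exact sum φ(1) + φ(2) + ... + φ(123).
Σ_{n ≤ 123} φ(n) = 4636

Compute φ(n) for each 1 ≤ n ≤ 123: φ(1) = 1, φ(2) = 1, φ(3) = 2, φ(4) = 2, φ(5) = 4, φ(6) = 2, φ(7) = 6, φ(8) = 4, φ(9) = 6, φ(10) = 4, φ(11) = 10, φ(12) = 4, φ(13) = 12, φ(14) = 6, φ(15) = 8, φ(16) = 8, φ(17) = 16, φ(18) = 6, φ(19) = 18, φ(20) = 8, φ(21) = 12, φ(22) = 10, φ(23) = 22, φ(24) = 8, φ(25) = 20, φ(26) = 12, φ(27) = 18, φ(28) = 12, φ(29) = 28, φ(30) = 8, φ(31) = 30, φ(32) = 16, φ(33) = 20, φ(34) = 16, φ(35) = 24, φ(36) = 12, φ(37) = 36, φ(38) = 18, φ(39) = 24, φ(40) = 16, φ(41) = 40, φ(42) = 12, φ(43) = 42, φ(44) = 20, φ(45) = 24, φ(46) = 22, φ(47) = 46, φ(48) = 16, φ(49) = 42, φ(50) = 20, φ(51) = 32, φ(52) = 24, φ(53) = 52, φ(54) = 18, φ(55) = 40, φ(56) = 24, φ(57) = 36, φ(58) = 28, φ(59) = 58, φ(60) = 16, φ(61) = 60, φ(62) = 30, φ(63) = 36, φ(64) = 32, φ(65) = 48, φ(66) = 20, φ(67) = 66, φ(68) = 32, φ(69) = 44, φ(70) = 24, φ(71) = 70, φ(72) = 24, φ(73) = 72, φ(74) = 36, φ(75) = 40, φ(76) = 36, φ(77) = 60, φ(78) = 24, φ(79) = 78, φ(80) = 32, φ(81) = 54, φ(82) = 40, φ(83) = 82, φ(84) = 24, φ(85) = 64, φ(86) = 42, φ(87) = 56, φ(88) = 40, φ(89) = 88, φ(90) = 24, φ(91) = 72, φ(92) = 44, φ(93) = 60, φ(94) = 46, φ(95) = 72, φ(96) = 32, φ(97) = 96, φ(98) = 42, φ(99) = 60, φ(100) = 40, φ(101) = 100, φ(102) = 32, φ(103) = 102, φ(104) = 48, φ(105) = 48, φ(106) = 52, φ(107) = 106, φ(108) = 36, φ(109) = 108, φ(110) = 40, φ(111) = 72, φ(112) = 48, φ(113) = 112, φ(114) = 36, φ(115) = 88, φ(116) = 56, φ(117) = 72, φ(118) = 58, φ(119) = 96, φ(120) = 32, φ(121) = 110, φ(122) = 60, φ(123) = 80. Summing all 123 values: 4636. (Average order: Σ_{n ≤ x} φ(n) ~ (3/π²) x². For x = 123, (3/π²)·123² ≈ 4598.66.)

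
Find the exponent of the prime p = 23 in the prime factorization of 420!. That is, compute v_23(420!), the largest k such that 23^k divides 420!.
v_23(420!) = 18

Legendre's formula: v_p(n!) = Σ_{k ≥ 1} ⌊n / p^k⌋. For p = 23, n = 420, the terms are:
  ⌊420/23^1⌋ = ⌊420/23⌋ = 18
(the next term ⌊420/23^2⌋ = 0, terminating the sum). Summing: v_23(420!) = 18 = 18.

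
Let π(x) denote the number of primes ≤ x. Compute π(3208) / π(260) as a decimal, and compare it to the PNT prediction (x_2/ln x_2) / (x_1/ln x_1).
π(3208)/π(260) = 453/55 ≈ 8.2364;  PNT prediction ≈ 8.4983.

π(260) = 55 and π(3208) = 453, so π(3208)/π(260) ≈ 8.2364. The PNT-predicted ratio is (3208/ln(3208)) / (260/ln(260)) ≈ 8.4983. The two agree to within a few percent, as expected.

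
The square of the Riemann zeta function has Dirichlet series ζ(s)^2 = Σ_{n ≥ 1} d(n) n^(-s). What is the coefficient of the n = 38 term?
d(38) = 4

ζ(s)^2 = (Σ 1/m^s)(Σ 1/k^s). The coefficient of 1/n^s in the product is the number of ordered pairs (m, k) with mk = n, which equals d(n). For n = 38, divisors are [1, 2, 19, 38], so d(38) = 4.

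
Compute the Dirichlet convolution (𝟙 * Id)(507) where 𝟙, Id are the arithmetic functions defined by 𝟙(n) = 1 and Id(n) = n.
(𝟙 * Id)(507) = 732

Divisors of 507: [1, 3, 13, 39, 169, 507]. For each d | 507:
  d = 1: 𝟙(1) · Id(507/1) = 1 · 507 = 507
  d = 3: 𝟙(3) · Id(507/3) = 1 · 169 = 169
  d = 13: 𝟙(13) · Id(507/13) = 1 · 39 = 39
  d = 39: 𝟙(39) · Id(507/39) = 1 · 13 = 13
  d = 169: 𝟙(169) · Id(507/169) = 1 · 3 = 3
  d = 507: 𝟙(507) · Id(507/507) = 1 · 1 = 1
Summing: (𝟙 * Id)(507) = 507 + 169 + 39 + 13 + 3 + 1 = 732.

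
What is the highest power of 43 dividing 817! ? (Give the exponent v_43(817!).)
v_43(817!) = 19

Legendre's formula: v_p(n!) = Σ_{k ≥ 1} ⌊n / p^k⌋. For p = 43, n = 817, the terms are:
  ⌊817/43^1⌋ = ⌊817/43⌋ = 19
(the next term ⌊817/43^2⌋ = 0, terminating the sum). Summing: v_43(817!) = 19 = 19.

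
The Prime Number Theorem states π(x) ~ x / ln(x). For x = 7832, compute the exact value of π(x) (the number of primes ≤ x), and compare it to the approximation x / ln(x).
π(7832) = 990;  x/ln(x) ≈ 873.52;  relative error ≈ 11.77%.

Directly count primes up to 7832: π(7832) = 990. The PNT approximation gives 7832/ln(7832) ≈ 7832/8.96597 ≈ 873.52. Relative error (π(x) − x/ln(x)) / π(x) ≈ 11.77%; the approximation is known to undercount slightly (Li(x) is a better estimate).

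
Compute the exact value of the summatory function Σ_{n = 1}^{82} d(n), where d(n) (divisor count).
Σ_{n ≤ 82} d(n) = 377

Compute d(n) for each 1 ≤ n ≤ 82: d(1) = 1, d(2) = 2, d(3) = 2, d(4) = 3, d(5) = 2, d(6) = 4, d(7) = 2, d(8) = 4, d(9) = 3, d(10) = 4, d(11) = 2, d(12) = 6, d(13) = 2, d(14) = 4, d(15) = 4, d(16) = 5, d(17) = 2, d(18) = 6, d(19) = 2, d(20) = 6, d(21) = 4, d(22) = 4, d(23) = 2, d(24) = 8, d(25) = 3, d(26) = 4, d(27) = 4, d(28) = 6, d(29) = 2, d(30) = 8, d(31) = 2, d(32) = 6, d(33) = 4, d(34) = 4, d(35) = 4, d(36) = 9, d(37) = 2, d(38) = 4, d(39) = 4, d(40) = 8, d(41) = 2, d(42) = 8, d(43) = 2, d(44) = 6, d(45) = 6, d(46) = 4, d(47) = 2, d(48) = 10, d(49) = 3, d(50) = 6, d(51) = 4, d(52) = 6, d(53) = 2, d(54) = 8, d(55) = 4, d(56) = 8, d(57) = 4, d(58) = 4, d(59) = 2, d(60) = 12, d(61) = 2, d(62) = 4, d(63) = 6, d(64) = 7, d(65) = 4, d(66) = 8, d(67) = 2, d(68) = 6, d(69) = 4, d(70) = 8, d(71) = 2, d(72) = 12, d(73) = 2, d(74) = 4, d(75) = 6, d(76) = 6, d(77) = 4, d(78) = 8, d(79) = 2, d(80) = 10, d(81) = 5, d(82) = 4. Summing all 82 values: 377. (Dirichlet's divisor formula: Σ_{n ≤ x} d(n) = x ln(x) + (2γ − 1) x + O(√x). For x = 82, the asymptotic estimate is ≈ 374.01.)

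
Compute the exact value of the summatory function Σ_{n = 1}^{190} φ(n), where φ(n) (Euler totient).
Σ_{n ≤ 190} φ(n) = 10976

Compute φ(n) for each 1 ≤ n ≤ 190: φ(1) = 1, φ(2) = 1, φ(3) = 2, φ(4) = 2, φ(5) = 4, φ(6) = 2, φ(7) = 6, φ(8) = 4, φ(9) = 6, φ(10) = 4, φ(11) = 10, φ(12) = 4, φ(13) = 12, φ(14) = 6, φ(15) = 8, φ(16) = 8, φ(17) = 16, φ(18) = 6, φ(19) = 18, φ(20) = 8, φ(21) = 12, φ(22) = 10, φ(23) = 22, φ(24) = 8, φ(25) = 20, φ(26) = 12, φ(27) = 18, φ(28) = 12, φ(29) = 28, φ(30) = 8, φ(31) = 30, φ(32) = 16, φ(33) = 20, φ(34) = 16, φ(35) = 24, φ(36) = 12, φ(37) = 36, φ(38) = 18, φ(39) = 24, φ(40) = 16, φ(41) = 40, φ(42) = 12, φ(43) = 42, φ(44) = 20, φ(45) = 24, φ(46) = 22, φ(47) = 46, φ(48) = 16, φ(49) = 42, φ(50) = 20, φ(51) = 32, φ(52) = 24, φ(53) = 52, φ(54) = 18, φ(55) = 40, φ(56) = 24, φ(57) = 36, φ(58) = 28, φ(59) = 58, φ(60) = 16, φ(61) = 60, φ(62) = 30, φ(63) = 36, φ(64) = 32, φ(65) = 48, φ(66) = 20, φ(67) = 66, φ(68) = 32, φ(69) = 44, φ(70) = 24, φ(71) = 70, φ(72) = 24, φ(73) = 72, φ(74) = 36, φ(75) = 40, φ(76) = 36, φ(77) = 60, φ(78) = 24, φ(79) = 78, φ(80) = 32, φ(81) = 54, φ(82) = 40, φ(83) = 82, φ(84) = 24, φ(85) = 64, φ(86) = 42, φ(87) = 56, φ(88) = 40, φ(89) = 88, φ(90) = 24, φ(91) = 72, φ(92) = 44, φ(93) = 60, φ(94) = 46, φ(95) = 72, φ(96) = 32, φ(97) = 96, φ(98) = 42, φ(99) = 60, φ(100) = 40, φ(101) = 100, φ(102) = 32, φ(103) = 102, φ(104) = 48, φ(105) = 48, φ(106) = 52, φ(107) = 106, φ(108) = 36, φ(109) = 108, φ(110) = 40, φ(111) = 72, φ(112) = 48, φ(113) = 112, φ(114) = 36, φ(115) = 88, φ(116) = 56, φ(117) = 72, φ(118) = 58, φ(119) = 96, φ(120) = 32, φ(121) = 110, φ(122) = 60, φ(123) = 80, φ(124) = 60, φ(125) = 100, φ(126) = 36, φ(127) = 126, φ(128) = 64, φ(129) = 84, φ(130) = 48, φ(131) = 130, φ(132) = 40, φ(133) = 108, φ(134) = 66, φ(135) = 72, φ(136) = 64, φ(137) = 136, φ(138) = 44, φ(139) = 138, φ(140) = 48, φ(141) = 92, φ(142) = 70, φ(143) = 120, φ(144) = 48, φ(145) = 112, φ(146) = 72, φ(147) = 84, φ(148) = 72, φ(149) = 148, φ(150) = 40, φ(151) = 150, φ(152) = 72, φ(153) = 96, φ(154) = 60, φ(155) = 120, φ(156) = 48, φ(157) = 156, φ(158) = 78, φ(159) = 104, φ(160) = 64, φ(161) = 132, φ(162) = 54, φ(163) = 162, φ(164) = 80, φ(165) = 80, φ(166) = 82, φ(167) = 166, φ(168) = 48, φ(169) = 156, φ(170) = 64, φ(171) = 108, φ(172) = 84, φ(173) = 172, φ(174) = 56, φ(175) = 120, φ(176) = 80, φ(177) = 116, φ(178) = 88, φ(179) = 178, φ(180) = 48, φ(181) = 180, φ(182) = 72, φ(183) = 120, φ(184) = 88, φ(185) = 144, φ(186) = 60, φ(187) = 160, φ(188) = 92, φ(189) = 108, φ(190) = 72. Summing all 190 values: 10976. (Average order: Σ_{n ≤ x} φ(n) ~ (3/π²) x². For x = 190, (3/π²)·190² ≈ 10973.08.)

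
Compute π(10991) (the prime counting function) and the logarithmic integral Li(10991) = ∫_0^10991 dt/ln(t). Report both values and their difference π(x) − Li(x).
π(10991) = 1334;  Li(10991) ≈ 1353.18;  π(x) − Li(x) ≈ -19.18.

Direct count of primes ≤ 10991 gives π(10991) = 1334. Numerical evaluation of the logarithmic integral gives Li(10991) ≈ 1353.18. The difference π(x) − Li(x) ≈ -19.18 is typically negative for small/moderate x (Li(x) overestimates), though Littlewood's theorem shows this sign changes infinitely often.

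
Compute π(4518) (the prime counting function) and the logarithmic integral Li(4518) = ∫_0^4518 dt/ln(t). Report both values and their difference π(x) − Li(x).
π(4518) = 613;  Li(4518) ≈ 627.36;  π(x) − Li(x) ≈ -14.36.

Direct count of primes ≤ 4518 gives π(4518) = 613. Numerical evaluation of the logarithmic integral gives Li(4518) ≈ 627.36. The difference π(x) − Li(x) ≈ -14.36 is typically negative for small/moderate x (Li(x) overestimates), though Littlewood's theorem shows this sign changes infinitely often.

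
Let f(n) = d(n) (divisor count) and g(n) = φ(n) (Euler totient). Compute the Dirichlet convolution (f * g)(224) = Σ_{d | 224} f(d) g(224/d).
(d * φ)(224) = 504

Divisors of 224: [1, 2, 4, 7, 8, 14, 16, 28, 32, 56, 112, 224]. For each d | 224:
  d = 1: d(1) · φ(224/1) = 1 · 96 = 96
  d = 2: d(2) · φ(224/2) = 2 · 48 = 96
  d = 4: d(4) · φ(224/4) = 3 · 24 = 72
  d = 7: d(7) · φ(224/7) = 2 · 16 = 32
  d = 8: d(8) · φ(224/8) = 4 · 12 = 48
  d = 14: d(14) · φ(224/14) = 4 · 8 = 32
  d = 16: d(16) · φ(224/16) = 5 · 6 = 30
  d = 28: d(28) · φ(224/28) = 6 · 4 = 24
  d = 32: d(32) · φ(224/32) = 6 · 6 = 36
  d = 56: d(56) · φ(224/56) = 8 · 2 = 16
  d = 112: d(112) · φ(224/112) = 10 · 1 = 10
  d = 224: d(224) · φ(224/224) = 12 · 1 = 12
Summing: (d * φ)(224) = 96 + 96 + 72 + 32 + 48 + 32 + 30 + 24 + 36 + 16 + 10 + 12 = 504.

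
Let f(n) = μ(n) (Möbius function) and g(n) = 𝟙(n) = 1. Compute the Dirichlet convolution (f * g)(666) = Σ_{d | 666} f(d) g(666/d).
(μ * 𝟙)(666) = 0

Divisors of 666: [1, 2, 3, 6, 9, 18, 37, 74, 111, 222, 333, 666]. For each d | 666:
  d = 1: μ(1) · 𝟙(666/1) = 1 · 1 = 1
  d = 2: μ(2) · 𝟙(666/2) = -1 · 1 = -1
  d = 3: μ(3) · 𝟙(666/3) = -1 · 1 = -1
  d = 6: μ(6) · 𝟙(666/6) = 1 · 1 = 1
  d = 9: μ(9) · 𝟙(666/9) = 0 · 1 = 0
  d = 18: μ(18) · 𝟙(666/18) = 0 · 1 = 0
  d = 37: μ(37) · 𝟙(666/37) = -1 · 1 = -1
  d = 74: μ(74) · 𝟙(666/74) = 1 · 1 = 1
  d = 111: μ(111) · 𝟙(666/111) = 1 · 1 = 1
  d = 222: μ(222) · 𝟙(666/222) = -1 · 1 = -1
  d = 333: μ(333) · 𝟙(666/333) = 0 · 1 = 0
  d = 666: μ(666) · 𝟙(666/666) = 0 · 1 = 0
Summing: (μ * 𝟙)(666) = 1 + -1 + -1 + 1 + 0 + 0 + -1 + 1 + 1 + -1 + 0 + 0 = 0.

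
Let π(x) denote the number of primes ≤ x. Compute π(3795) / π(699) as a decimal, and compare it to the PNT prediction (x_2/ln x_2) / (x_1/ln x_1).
π(3795)/π(699) = 527/125 ≈ 4.2160;  PNT prediction ≈ 4.3147.

π(699) = 125 and π(3795) = 527, so π(3795)/π(699) ≈ 4.2160. The PNT-predicted ratio is (3795/ln(3795)) / (699/ln(699)) ≈ 4.3147. The two agree to within a few percent, as expected.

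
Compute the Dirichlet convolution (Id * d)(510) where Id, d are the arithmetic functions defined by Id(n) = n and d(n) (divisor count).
(Id * d)(510) = 2660

Divisors of 510: [1, 2, 3, 5, 6, 10, 15, 17, 30, 34, 51, 85, 102, 170, 255, 510]. For each d | 510:
  d = 1: Id(1) · d(510/1) = 1 · 16 = 16
  d = 2: Id(2) · d(510/2) = 2 · 8 = 16
  d = 3: Id(3) · d(510/3) = 3 · 8 = 24
  d = 5: Id(5) · d(510/5) = 5 · 8 = 40
  d = 6: Id(6) · d(510/6) = 6 · 4 = 24
  d = 10: Id(10) · d(510/10) = 10 · 4 = 40
  d = 15: Id(15) · d(510/15) = 15 · 4 = 60
  d = 17: Id(17) · d(510/17) = 17 · 8 = 136
  d = 30: Id(30) · d(510/30) = 30 · 2 = 60
  d = 34: Id(34) · d(510/34) = 34 · 4 = 136
  d = 51: Id(51) · d(510/51) = 51 · 4 = 204
  d = 85: Id(85) · d(510/85) = 85 · 4 = 340
  d = 102: Id(102) · d(510/102) = 102 · 2 = 204
  d = 170: Id(170) · d(510/170) = 170 · 2 = 340
  d = 255: Id(255) · d(510/255) = 255 · 2 = 510
  d = 510: Id(510) · d(510/510) = 510 · 1 = 510
Summing: (Id * d)(510) = 16 + 16 + 24 + 40 + 24 + 40 + 60 + 136 + 60 + 136 + 204 + 340 + 204 + 340 + 510 + 510 = 2660.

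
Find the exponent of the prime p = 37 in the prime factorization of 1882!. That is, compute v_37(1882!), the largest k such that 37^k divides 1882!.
v_37(1882!) = 51

Legendre's formula: v_p(n!) = Σ_{k ≥ 1} ⌊n / p^k⌋. For p = 37, n = 1882, the terms are:
  ⌊1882/37^1⌋ = ⌊1882/37⌋ = 50
  ⌊1882/37^2⌋ = ⌊1882/1369⌋ = 1
(the next term ⌊1882/37^3⌋ = 0, terminating the sum). Summing: v_37(1882!) = 50 + 1 = 51.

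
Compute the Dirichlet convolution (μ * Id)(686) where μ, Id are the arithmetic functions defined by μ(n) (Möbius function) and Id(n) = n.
(μ * Id)(686) = 294

Divisors of 686: [1, 2, 7, 14, 49, 98, 343, 686]. For each d | 686:
  d = 1: μ(1) · Id(686/1) = 1 · 686 = 686
  d = 2: μ(2) · Id(686/2) = -1 · 343 = -343
  d = 7: μ(7) · Id(686/7) = -1 · 98 = -98
  d = 14: μ(14) · Id(686/14) = 1 · 49 = 49
  d = 49: μ(49) · Id(686/49) = 0 · 14 = 0
  d = 98: μ(98) · Id(686/98) = 0 · 7 = 0
  d = 343: μ(343) · Id(686/343) = 0 · 2 = 0
  d = 686: μ(686) · Id(686/686) = 0 · 1 = 0
Summing: (μ * Id)(686) = 686 + -343 + -98 + 49 + 0 + 0 + 0 + 0 = 294.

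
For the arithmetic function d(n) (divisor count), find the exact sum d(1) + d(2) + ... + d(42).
Σ_{n ≤ 42} d(n) = 168

Compute d(n) for each 1 ≤ n ≤ 42: d(1) = 1, d(2) = 2, d(3) = 2, d(4) = 3, d(5) = 2, d(6) = 4, d(7) = 2, d(8) = 4, d(9) = 3, d(10) = 4, d(11) = 2, d(12) = 6, d(13) = 2, d(14) = 4, d(15) = 4, d(16) = 5, d(17) = 2, d(18) = 6, d(19) = 2, d(20) = 6, d(21) = 4, d(22) = 4, d(23) = 2, d(24) = 8, d(25) = 3, d(26) = 4, d(27) = 4, d(28) = 6, d(29) = 2, d(30) = 8, d(31) = 2, d(32) = 6, d(33) = 4, d(34) = 4, d(35) = 4, d(36) = 9, d(37) = 2, d(38) = 4, d(39) = 4, d(40) = 8, d(41) = 2, d(42) = 8. Summing all 42 values: 168. (Dirichlet's divisor formula: Σ_{n ≤ x} d(n) = x ln(x) + (2γ − 1) x + O(√x). For x = 42, the asymptotic estimate is ≈ 163.47.)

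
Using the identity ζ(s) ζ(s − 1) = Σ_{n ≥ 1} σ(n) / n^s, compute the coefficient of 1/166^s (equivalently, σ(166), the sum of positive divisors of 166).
σ(166) = 252

In the product (Σ m^0/m^s)(Σ k / k^s) = Σ (Σ_{d | n} d) / n^s, the coefficient of 1/n^s is σ(n) = Σ_{d | n} d. For n = 166, divisors are [1, 2, 83, 166]; summing: σ(166) = 252.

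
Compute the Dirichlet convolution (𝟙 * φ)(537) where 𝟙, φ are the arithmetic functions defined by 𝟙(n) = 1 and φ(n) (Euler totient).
(𝟙 * φ)(537) = 537

Divisors of 537: [1, 3, 179, 537]. For each d | 537:
  d = 1: 𝟙(1) · φ(537/1) = 1 · 356 = 356
  d = 3: 𝟙(3) · φ(537/3) = 1 · 178 = 178
  d = 179: 𝟙(179) · φ(537/179) = 1 · 2 = 2
  d = 537: 𝟙(537) · φ(537/537) = 1 · 1 = 1
Summing: (𝟙 * φ)(537) = 356 + 178 + 2 + 1 = 537.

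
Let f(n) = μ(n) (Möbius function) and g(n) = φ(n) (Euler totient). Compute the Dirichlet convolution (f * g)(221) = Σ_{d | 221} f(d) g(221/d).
(μ * φ)(221) = 165

Divisors of 221: [1, 13, 17, 221]. For each d | 221:
  d = 1: μ(1) · φ(221/1) = 1 · 192 = 192
  d = 13: μ(13) · φ(221/13) = -1 · 16 = -16
  d = 17: μ(17) · φ(221/17) = -1 · 12 = -12
  d = 221: μ(221) · φ(221/221) = 1 · 1 = 1
Summing: (μ * φ)(221) = 192 + -16 + -12 + 1 = 165.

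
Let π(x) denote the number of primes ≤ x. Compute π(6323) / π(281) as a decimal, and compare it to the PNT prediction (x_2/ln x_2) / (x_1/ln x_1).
π(6323)/π(281) = 823/60 ≈ 13.7167;  PNT prediction ≈ 14.4965.

π(281) = 60 and π(6323) = 823, so π(6323)/π(281) ≈ 13.7167. The PNT-predicted ratio is (6323/ln(6323)) / (281/ln(281)) ≈ 14.4965. The two agree to within a few percent, as expected.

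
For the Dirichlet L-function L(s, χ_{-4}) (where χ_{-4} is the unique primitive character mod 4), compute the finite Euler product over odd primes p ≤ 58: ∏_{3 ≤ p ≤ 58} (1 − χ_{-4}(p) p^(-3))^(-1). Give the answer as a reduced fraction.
∏ = 825131832927904152751703886265311831503045/851571808026684219819301170519057245405184

The odd primes p ≤ 58 are [3, 5, 7, 11, 13, 17, 19, 23, 29, 31, 37, 41, 43, 47, 53]. For each, χ(p) = 1 if p ≡ 1 mod 4, χ(p) = −1 if p ≡ 3 mod 4. Taking (1 − χ(p)/p^3)^(-1) = p^3/(p^3 − χ(p)): (1 − (-1)/3^3)^(-1) · (1 − (1)/5^3)^(-1) · (1 − (-1)/7^3)^(-1) · (1 − (-1)/11^3)^(-1) · (1 − (1)/13^3)^(-1) · (1 − (1)/17^3)^(-1) · (1 − (-1)/19^3)^(-1) · (1 − (-1)/23^3)^(-1) · (1 − (1)/29^3)^(-1) · (1 − (-1)/31^3)^(-1) · (1 − (1)/37^3)^(-1) · (1 − (1)/41^3)^(-1) · (1 − (-1)/43^3)^(-1) · (1 − (-1)/47^3)^(-1) · (1 − (1)/53^3)^(-1) = 825131832927904152751703886265311831503045/851571808026684219819301170519057245405184.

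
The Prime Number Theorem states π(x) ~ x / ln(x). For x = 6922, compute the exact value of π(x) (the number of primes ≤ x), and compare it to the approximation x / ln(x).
π(6922) = 890;  x/ln(x) ≈ 782.81;  relative error ≈ 12.04%.

Directly count primes up to 6922: π(6922) = 890. The PNT approximation gives 6922/ln(6922) ≈ 6922/8.84246 ≈ 782.81. Relative error (π(x) − x/ln(x)) / π(x) ≈ 12.04%; the approximation is known to undercount slightly (Li(x) is a better estimate).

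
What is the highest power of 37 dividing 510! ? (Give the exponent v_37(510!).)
v_37(510!) = 13

Legendre's formula: v_p(n!) = Σ_{k ≥ 1} ⌊n / p^k⌋. For p = 37, n = 510, the terms are:
  ⌊510/37^1⌋ = ⌊510/37⌋ = 13
(the next term ⌊510/37^2⌋ = 0, terminating the sum). Summing: v_37(510!) = 13 = 13.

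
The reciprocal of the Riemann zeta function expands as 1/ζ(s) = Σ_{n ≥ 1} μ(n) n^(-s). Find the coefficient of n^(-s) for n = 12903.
μ(12903) = 1

Factor n = 12903 = 3 · 11 · 17 · 23. μ(n) = 0 if any exponent ≥ 2 (not squarefree); otherwise μ(n) = (−1)^{ω(n)} where ω(n) is the number of distinct prime factors. Applying: μ(12903) = 1.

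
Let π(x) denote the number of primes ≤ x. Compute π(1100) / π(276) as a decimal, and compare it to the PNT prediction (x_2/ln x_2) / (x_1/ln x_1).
π(1100)/π(276) = 184/58 ≈ 3.1724;  PNT prediction ≈ 3.1986.

π(276) = 58 and π(1100) = 184, so π(1100)/π(276) ≈ 3.1724. The PNT-predicted ratio is (1100/ln(1100)) / (276/ln(276)) ≈ 3.1986. The two agree to within a few percent, as expected.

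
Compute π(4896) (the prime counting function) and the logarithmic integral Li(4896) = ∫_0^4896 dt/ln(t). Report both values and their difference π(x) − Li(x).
π(4896) = 654;  Li(4896) ≈ 672.06;  π(x) − Li(x) ≈ -18.06.

Direct count of primes ≤ 4896 gives π(4896) = 654. Numerical evaluation of the logarithmic integral gives Li(4896) ≈ 672.06. The difference π(x) − Li(x) ≈ -18.06 is typically negative for small/moderate x (Li(x) overestimates), though Littlewood's theorem shows this sign changes infinitely often.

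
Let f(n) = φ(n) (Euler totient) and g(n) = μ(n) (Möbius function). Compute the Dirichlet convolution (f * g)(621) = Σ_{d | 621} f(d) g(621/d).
(φ * μ)(621) = 252

Divisors of 621: [1, 3, 9, 23, 27, 69, 207, 621]. For each d | 621:
  d = 1: φ(1) · μ(621/1) = 1 · 0 = 0
  d = 3: φ(3) · μ(621/3) = 2 · 0 = 0
  d = 9: φ(9) · μ(621/9) = 6 · 1 = 6
  d = 23: φ(23) · μ(621/23) = 22 · 0 = 0
  d = 27: φ(27) · μ(621/27) = 18 · -1 = -18
  d = 69: φ(69) · μ(621/69) = 44 · 0 = 0
  d = 207: φ(207) · μ(621/207) = 132 · -1 = -132
  d = 621: φ(621) · μ(621/621) = 396 · 1 = 396
Summing: (φ * μ)(621) = 0 + 0 + 6 + 0 + -18 + 0 + -132 + 396 = 252.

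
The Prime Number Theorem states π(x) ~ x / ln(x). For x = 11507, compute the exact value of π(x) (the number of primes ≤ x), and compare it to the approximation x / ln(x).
π(11507) = 1388;  x/ln(x) ≈ 1230.60;  relative error ≈ 11.34%.

Directly count primes up to 11507: π(11507) = 1388. The PNT approximation gives 11507/ln(11507) ≈ 11507/9.35071 ≈ 1230.60. Relative error (π(x) − x/ln(x)) / π(x) ≈ 11.34%; the approximation is known to undercount slightly (Li(x) is a better estimate).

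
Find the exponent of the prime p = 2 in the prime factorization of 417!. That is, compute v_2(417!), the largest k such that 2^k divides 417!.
v_2(417!) = 413

Legendre's formula: v_p(n!) = Σ_{k ≥ 1} ⌊n / p^k⌋. For p = 2, n = 417, the terms are:
  ⌊417/2^1⌋ = ⌊417/2⌋ = 208
  ⌊417/2^2⌋ = ⌊417/4⌋ = 104
  ⌊417/2^3⌋ = ⌊417/8⌋ = 52
  ⌊417/2^4⌋ = ⌊417/16⌋ = 26
  ⌊417/2^5⌋ = ⌊417/32⌋ = 13
  ⌊417/2^6⌋ = ⌊417/64⌋ = 6
  ⌊417/2^7⌋ = ⌊417/128⌋ = 3
  ⌊417/2^8⌋ = ⌊417/256⌋ = 1
(the next term ⌊417/2^9⌋ = 0, terminating the sum). Summing: v_2(417!) = 208 + 104 + 52 + 26 + 13 + 6 + 3 + 1 = 413.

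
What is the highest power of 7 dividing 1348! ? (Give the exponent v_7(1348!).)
v_7(1348!) = 222

Legendre's formula: v_p(n!) = Σ_{k ≥ 1} ⌊n / p^k⌋. For p = 7, n = 1348, the terms are:
  ⌊1348/7^1⌋ = ⌊1348/7⌋ = 192
  ⌊1348/7^2⌋ = ⌊1348/49⌋ = 27
  ⌊1348/7^3⌋ = ⌊1348/343⌋ = 3
(the next term ⌊1348/7^4⌋ = 0, terminating the sum). Summing: v_7(1348!) = 192 + 27 + 3 = 222.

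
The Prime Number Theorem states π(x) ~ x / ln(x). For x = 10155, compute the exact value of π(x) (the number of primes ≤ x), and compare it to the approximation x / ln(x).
π(10155) = 1246;  x/ln(x) ≈ 1100.73;  relative error ≈ 11.66%.

Directly count primes up to 10155: π(10155) = 1246. The PNT approximation gives 10155/ln(10155) ≈ 10155/9.22572 ≈ 1100.73. Relative error (π(x) − x/ln(x)) / π(x) ≈ 11.66%; the approximation is known to undercount slightly (Li(x) is a better estimate).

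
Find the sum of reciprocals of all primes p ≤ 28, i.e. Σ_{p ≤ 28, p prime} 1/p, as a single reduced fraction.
Σ 1/p = 334406399/223092870

π(28) = 9, so the primes ≤ 28 are [2, 3, 5, 7, 11, 13, 17, 19, 23]. Summing 1/p over these primes: 334406399/223092870 ≈ 1.4990. Mertens estimate ln ln(28) + 0.2615 ≈ 1.4651.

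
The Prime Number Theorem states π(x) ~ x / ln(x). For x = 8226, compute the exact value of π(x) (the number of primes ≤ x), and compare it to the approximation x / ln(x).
π(8226) = 1031;  x/ln(x) ≈ 912.47;  relative error ≈ 11.50%.

Directly count primes up to 8226: π(8226) = 1031. The PNT approximation gives 8226/ln(8226) ≈ 8226/9.01506 ≈ 912.47. Relative error (π(x) − x/ln(x)) / π(x) ≈ 11.50%; the approximation is known to undercount slightly (Li(x) is a better estimate).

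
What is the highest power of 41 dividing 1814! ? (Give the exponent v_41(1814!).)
v_41(1814!) = 45

Legendre's formula: v_p(n!) = Σ_{k ≥ 1} ⌊n / p^k⌋. For p = 41, n = 1814, the terms are:
  ⌊1814/41^1⌋ = ⌊1814/41⌋ = 44
  ⌊1814/41^2⌋ = ⌊1814/1681⌋ = 1
(the next term ⌊1814/41^3⌋ = 0, terminating the sum). Summing: v_41(1814!) = 44 + 1 = 45.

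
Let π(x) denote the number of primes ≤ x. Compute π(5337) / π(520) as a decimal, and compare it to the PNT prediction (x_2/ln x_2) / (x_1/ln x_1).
π(5337)/π(520) = 706/97 ≈ 7.2784;  PNT prediction ≈ 7.4788.

π(520) = 97 and π(5337) = 706, so π(5337)/π(520) ≈ 7.2784. The PNT-predicted ratio is (5337/ln(5337)) / (520/ln(520)) ≈ 7.4788. The two agree to within a few percent, as expected.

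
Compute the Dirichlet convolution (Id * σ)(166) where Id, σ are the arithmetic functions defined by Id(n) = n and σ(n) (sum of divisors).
(Id * σ)(166) = 835

Divisors of 166: [1, 2, 83, 166]. For each d | 166:
  d = 1: Id(1) · σ(166/1) = 1 · 252 = 252
  d = 2: Id(2) · σ(166/2) = 2 · 84 = 168
  d = 83: Id(83) · σ(166/83) = 83 · 3 = 249
  d = 166: Id(166) · σ(166/166) = 166 · 1 = 166
Summing: (Id * σ)(166) = 252 + 168 + 249 + 166 = 835.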